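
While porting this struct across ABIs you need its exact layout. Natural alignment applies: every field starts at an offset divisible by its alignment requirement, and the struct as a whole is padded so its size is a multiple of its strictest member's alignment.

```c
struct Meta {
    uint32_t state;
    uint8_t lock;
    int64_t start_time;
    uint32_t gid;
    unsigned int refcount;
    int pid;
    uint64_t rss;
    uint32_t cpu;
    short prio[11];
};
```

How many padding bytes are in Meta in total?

13

@0: state [4B, align 4] → 4
@4: lock [1B, align 1] → 5
+3 pad (align 8)
@8: start_time [8B, align 8] → 16
@16: gid [4B, align 4] → 20
@20: refcount [4B, align 4] → 24
@24: pid [4B, align 4] → 28
+4 pad (align 8)
@32: rss [8B, align 8] → 40
@40: cpu [4B, align 4] → 44
@44: prio [22B, align 2] → 66
+6 tail pad (align 8)
size 72, align 8
data bytes 59, size 72 → padding 13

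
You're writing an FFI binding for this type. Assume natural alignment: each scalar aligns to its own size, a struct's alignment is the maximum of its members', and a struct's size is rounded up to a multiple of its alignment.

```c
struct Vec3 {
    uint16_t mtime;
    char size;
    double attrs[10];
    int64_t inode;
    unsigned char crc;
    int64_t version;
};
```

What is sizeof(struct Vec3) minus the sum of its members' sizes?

@0: mtime [2B, align 2] → 2
@2: size [1B, align 1] → 3
+5 pad (align 8)
@8: attrs [80B, align 8] → 88
@88: inode [8B, align 8] → 96
@96: crc [1B, align 1] → 97
+7 pad (align 8)
@104: version [8B, align 8] → 112
size 112, align 8
data bytes 100, size 112 → padding 12

12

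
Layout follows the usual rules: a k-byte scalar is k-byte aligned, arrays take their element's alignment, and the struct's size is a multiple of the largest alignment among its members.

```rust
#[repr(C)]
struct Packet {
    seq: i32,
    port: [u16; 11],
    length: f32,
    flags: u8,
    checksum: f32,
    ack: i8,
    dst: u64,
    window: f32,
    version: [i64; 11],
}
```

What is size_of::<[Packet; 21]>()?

@0: seq [4B, align 4] → 4
@4: port [22B, align 2] → 26
+2 pad (align 4)
@28: length [4B, align 4] → 32
@32: flags [1B, align 1] → 33
+3 pad (align 4)
@36: checksum [4B, align 4] → 40
@40: ack [1B, align 1] → 41
+7 pad (align 8)
@48: dst [8B, align 8] → 56
@56: window [4B, align 4] → 60
+4 pad (align 8)
@64: version [88B, align 8] → 152
size 152, align 8
array of 21: 21 × 152 = 3192

3192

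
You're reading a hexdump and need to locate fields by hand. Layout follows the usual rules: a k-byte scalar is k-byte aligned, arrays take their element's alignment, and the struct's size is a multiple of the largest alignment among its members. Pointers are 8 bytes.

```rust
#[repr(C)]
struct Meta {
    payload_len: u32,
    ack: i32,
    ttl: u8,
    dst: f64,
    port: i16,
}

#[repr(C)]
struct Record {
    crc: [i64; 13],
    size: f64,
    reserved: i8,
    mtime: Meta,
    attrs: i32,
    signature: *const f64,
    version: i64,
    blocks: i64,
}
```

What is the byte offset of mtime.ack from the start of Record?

124

Meta: payload_len at 0 (size 4, align 4) → ends 4; ack at 4 (size 4, align 4) → ends 8; ttl at 8 (size 1, align 1) → ends 9; pad 7 to align 8 for dst; dst at 16 (size 8, align 8) → ends 24; port at 24 (size 2, align 2) → ends 26; tail pad 6 to reach multiple of 8; total 32 bytes, alignment 8
crc at 0 (size 104, align 8) → ends 104
size at 104 (size 8, align 8) → ends 112
reserved at 112 (size 1, align 1) → ends 113
pad 7 to align 8 for mtime
mtime at 120 (size 32, align 8) → ends 152
within Meta: ack at 4
120 + 4 = 124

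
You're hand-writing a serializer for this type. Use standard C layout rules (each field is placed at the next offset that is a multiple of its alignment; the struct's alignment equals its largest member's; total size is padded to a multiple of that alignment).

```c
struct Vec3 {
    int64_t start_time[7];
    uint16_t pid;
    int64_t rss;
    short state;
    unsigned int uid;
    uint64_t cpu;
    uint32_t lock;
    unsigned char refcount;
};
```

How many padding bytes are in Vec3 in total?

11

@0: start_time [56B, align 8] → 56
@56: pid [2B, align 2] → 58
+6 pad (align 8)
@64: rss [8B, align 8] → 72
@72: state [2B, align 2] → 74
+2 pad (align 4)
@76: uid [4B, align 4] → 80
@80: cpu [8B, align 8] → 88
@88: lock [4B, align 4] → 92
@92: refcount [1B, align 1] → 93
+3 tail pad (align 8)
size 96, align 8
data bytes 85, size 96 → padding 11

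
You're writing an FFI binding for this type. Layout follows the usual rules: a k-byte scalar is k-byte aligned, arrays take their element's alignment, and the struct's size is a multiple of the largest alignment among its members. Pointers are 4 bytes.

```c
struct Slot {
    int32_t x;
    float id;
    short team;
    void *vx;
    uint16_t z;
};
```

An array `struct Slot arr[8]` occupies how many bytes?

160

@0: x [4B, align 4] → 4
@4: id [4B, align 4] → 8
@8: team [2B, align 2] → 10
+2 pad (align 4)
@12: vx [4B, align 4] → 16
@16: z [2B, align 2] → 18
+2 tail pad (align 4)
size 20, align 4
array of 8: 8 × 20 = 160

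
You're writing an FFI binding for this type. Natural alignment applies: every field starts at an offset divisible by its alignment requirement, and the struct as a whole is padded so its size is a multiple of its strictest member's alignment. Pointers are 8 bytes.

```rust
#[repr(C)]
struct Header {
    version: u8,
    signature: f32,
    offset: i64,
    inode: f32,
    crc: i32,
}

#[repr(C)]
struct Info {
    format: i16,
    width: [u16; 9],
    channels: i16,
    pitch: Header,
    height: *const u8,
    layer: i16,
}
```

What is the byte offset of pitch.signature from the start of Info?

28

Header: version at 0 (size 1, align 1) → ends 1; pad 3 to align 4 for signature; signature at 4 (size 4, align 4) → ends 8; offset at 8 (size 8, align 8) → ends 16; inode at 16 (size 4, align 4) → ends 20; crc at 20 (size 4, align 4) → ends 24; total 24 bytes, alignment 8
format at 0 (size 2, align 2) → ends 2
width at 2 (size 18, align 2) → ends 20
channels at 20 (size 2, align 2) → ends 22
pad 2 to align 8 for pitch
pitch at 24 (size 24, align 8) → ends 48
within Header: signature at 4
24 + 4 = 28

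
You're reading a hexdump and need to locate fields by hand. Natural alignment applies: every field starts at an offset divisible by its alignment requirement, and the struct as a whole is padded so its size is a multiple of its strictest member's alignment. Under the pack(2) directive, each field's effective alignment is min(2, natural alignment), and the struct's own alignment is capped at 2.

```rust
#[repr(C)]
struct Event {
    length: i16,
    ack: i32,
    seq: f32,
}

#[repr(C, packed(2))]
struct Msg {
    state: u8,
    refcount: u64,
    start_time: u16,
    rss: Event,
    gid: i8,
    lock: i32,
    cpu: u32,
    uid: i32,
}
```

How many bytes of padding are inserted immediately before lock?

1

Event: @0: length [2B, align 2] → 2; +2 pad (align 4); @4: ack [4B, align 4] → 8; @8: seq [4B, align 4] → 12; size 12, align 4
@0: state [1B, align 1] → 1
+1 pad (align 2)
@2: refcount [8B, align 2] → 10
@10: start_time [2B, align 2] → 12
@12: rss [12B, align 2] → 24
@24: gid [1B, align 1] → 25
+1 pad (align 2)
@26: lock [4B, align 2] → 30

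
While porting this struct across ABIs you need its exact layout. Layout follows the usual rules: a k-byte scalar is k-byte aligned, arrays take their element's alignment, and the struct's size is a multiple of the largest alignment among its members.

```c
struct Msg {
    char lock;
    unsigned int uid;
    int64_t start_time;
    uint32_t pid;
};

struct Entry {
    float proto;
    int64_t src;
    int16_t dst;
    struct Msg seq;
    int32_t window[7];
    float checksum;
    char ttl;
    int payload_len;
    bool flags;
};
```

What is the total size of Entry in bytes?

Msg: lock at 0 (size 1, align 1) → ends 1; pad 3 to align 4 for uid; uid at 4 (size 4, align 4) → ends 8; start_time at 8 (size 8, align 8) → ends 16; pid at 16 (size 4, align 4) → ends 20; tail pad 4 to reach multiple of 8; total 24 bytes, alignment 8
proto at 0 (size 4, align 4) → ends 4
pad 4 to align 8 for src
src at 8 (size 8, align 8) → ends 16
dst at 16 (size 2, align 2) → ends 18
pad 6 to align 8 for seq
seq at 24 (size 24, align 8) → ends 48
window at 48 (size 28, align 4) → ends 76
checksum at 76 (size 4, align 4) → ends 80
ttl at 80 (size 1, align 1) → ends 81
pad 3 to align 4 for payload_len
payload_len at 84 (size 4, align 4) → ends 88
flags at 88 (size 1, align 1) → ends 89
tail pad 7 to reach multiple of 8
total 96 bytes, alignment 8

96 bytes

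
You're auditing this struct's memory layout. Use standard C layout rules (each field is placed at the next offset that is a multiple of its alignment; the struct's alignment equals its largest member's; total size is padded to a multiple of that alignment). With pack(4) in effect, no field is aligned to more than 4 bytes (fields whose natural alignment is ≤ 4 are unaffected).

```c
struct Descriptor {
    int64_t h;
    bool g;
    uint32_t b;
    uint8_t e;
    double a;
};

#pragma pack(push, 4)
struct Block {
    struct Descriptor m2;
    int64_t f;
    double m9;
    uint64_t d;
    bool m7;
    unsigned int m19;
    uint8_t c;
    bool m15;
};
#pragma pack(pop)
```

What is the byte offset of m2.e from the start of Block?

Descriptor: @0: h [8B, align 8] → 8; @8: g [1B, align 1] → 9; +3 pad (align 4); @12: b [4B, align 4] → 16; @16: e [1B, align 1] → 17; +7 pad (align 8); @24: a [8B, align 8] → 32; size 32, align 8
@0: m2 [32B, align 4] → 32
within Descriptor: e at 16
0 + 16 = 16

16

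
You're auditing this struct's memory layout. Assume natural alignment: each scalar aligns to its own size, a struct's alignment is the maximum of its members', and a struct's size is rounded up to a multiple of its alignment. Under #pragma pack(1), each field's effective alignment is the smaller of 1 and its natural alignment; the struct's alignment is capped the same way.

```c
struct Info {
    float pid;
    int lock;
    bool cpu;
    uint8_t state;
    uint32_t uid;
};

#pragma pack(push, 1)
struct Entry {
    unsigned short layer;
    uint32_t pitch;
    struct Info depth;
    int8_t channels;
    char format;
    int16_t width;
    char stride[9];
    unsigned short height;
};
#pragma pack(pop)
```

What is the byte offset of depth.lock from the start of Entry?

Info: @0: pid [4B, align 4] → 4; @4: lock [4B, align 4] → 8; @8: cpu [1B, align 1] → 9; @9: state [1B, align 1] → 10; +2 pad (align 4); @12: uid [4B, align 4] → 16; size 16, align 4
@0: layer [2B, align 1] → 2
@2: pitch [4B, align 1] → 6
@6: depth [16B, align 1] → 22
within Info: lock at 4
6 + 4 = 10

10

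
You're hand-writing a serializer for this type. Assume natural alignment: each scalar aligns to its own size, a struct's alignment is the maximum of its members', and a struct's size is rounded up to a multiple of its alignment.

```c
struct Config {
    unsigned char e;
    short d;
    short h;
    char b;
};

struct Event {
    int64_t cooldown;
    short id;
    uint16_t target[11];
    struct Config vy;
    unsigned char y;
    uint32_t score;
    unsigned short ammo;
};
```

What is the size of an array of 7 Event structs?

Config: 0..1  e  (1B, 1-aligned); 1..2  -- padding (1B); 2..4  d  (2B, 2-aligned); 4..6  h  (2B, 2-aligned); 6..7  b  (1B, 1-aligned); 7..8  -- tail padding (1B); sizeof = 8, alignof = 2
0..8  cooldown  (8B, 8-aligned)
8..10  id  (2B, 2-aligned)
10..32  target  (22B, 2-aligned)
32..40  vy  (8B, 2-aligned)
40..41  y  (1B, 1-aligned)
41..44  -- padding (3B)
44..48  score  (4B, 4-aligned)
48..50  ammo  (2B, 2-aligned)
50..56  -- tail padding (6B)
sizeof = 56, alignof = 8
array of 7: 7 × 56 = 392

392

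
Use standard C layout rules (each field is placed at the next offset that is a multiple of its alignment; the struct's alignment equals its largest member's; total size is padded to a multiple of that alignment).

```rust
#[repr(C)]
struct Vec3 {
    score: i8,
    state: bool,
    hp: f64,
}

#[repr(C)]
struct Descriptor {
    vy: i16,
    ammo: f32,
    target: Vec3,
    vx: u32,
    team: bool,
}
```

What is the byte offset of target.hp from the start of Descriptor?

Vec3: 0..1  score  (1B, 1-aligned); 1..2  state  (1B, 1-aligned); 2..8  -- padding (6B); 8..16  hp  (8B, 8-aligned); sizeof = 16, alignof = 8
0..2  vy  (2B, 2-aligned)
2..4  -- padding (2B)
4..8  ammo  (4B, 4-aligned)
8..24  target  (16B, 8-aligned)
within Vec3: hp at 8
8 + 8 = 16

16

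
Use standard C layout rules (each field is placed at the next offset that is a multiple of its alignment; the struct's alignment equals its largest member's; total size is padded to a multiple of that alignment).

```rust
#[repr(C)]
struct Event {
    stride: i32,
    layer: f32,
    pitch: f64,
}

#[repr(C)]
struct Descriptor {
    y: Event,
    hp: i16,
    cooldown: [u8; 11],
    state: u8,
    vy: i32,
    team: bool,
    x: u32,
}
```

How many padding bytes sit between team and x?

Event: stride at 0 (size 4, align 4) → ends 4; layer at 4 (size 4, align 4) → ends 8; pitch at 8 (size 8, align 8) → ends 16; total 16 bytes, alignment 8
y at 0 (size 16, align 8) → ends 16
hp at 16 (size 2, align 2) → ends 18
cooldown at 18 (size 11, align 1) → ends 29
state at 29 (size 1, align 1) → ends 30
pad 2 to align 4 for vy
vy at 32 (size 4, align 4) → ends 36
team at 36 (size 1, align 1) → ends 37
pad 3 to align 4 for x
x at 40 (size 4, align 4) → ends 44

3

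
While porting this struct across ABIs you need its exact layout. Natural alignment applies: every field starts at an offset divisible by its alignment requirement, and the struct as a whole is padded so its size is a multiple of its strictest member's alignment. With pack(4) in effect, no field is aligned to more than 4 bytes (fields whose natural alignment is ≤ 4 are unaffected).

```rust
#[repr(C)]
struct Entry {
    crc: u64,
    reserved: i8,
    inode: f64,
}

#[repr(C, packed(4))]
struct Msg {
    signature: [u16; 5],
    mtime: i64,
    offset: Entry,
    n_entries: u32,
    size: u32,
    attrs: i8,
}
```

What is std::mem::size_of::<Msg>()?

Entry: crc at 0 (size 8, align 8) → ends 8; reserved at 8 (size 1, align 1) → ends 9; pad 7 to align 8 for inode; inode at 16 (size 8, align 8) → ends 24; total 24 bytes, alignment 8
signature at 0 (size 10, align 2) → ends 10
pad 2 to align 4 for mtime
mtime at 12 (size 8, align 4) → ends 20
offset at 20 (size 24, align 4) → ends 44
n_entries at 44 (size 4, align 4) → ends 48
size at 48 (size 4, align 4) → ends 52
attrs at 52 (size 1, align 1) → ends 53
tail pad 3 to reach multiple of 4
total 56 bytes, alignment 4

56 bytes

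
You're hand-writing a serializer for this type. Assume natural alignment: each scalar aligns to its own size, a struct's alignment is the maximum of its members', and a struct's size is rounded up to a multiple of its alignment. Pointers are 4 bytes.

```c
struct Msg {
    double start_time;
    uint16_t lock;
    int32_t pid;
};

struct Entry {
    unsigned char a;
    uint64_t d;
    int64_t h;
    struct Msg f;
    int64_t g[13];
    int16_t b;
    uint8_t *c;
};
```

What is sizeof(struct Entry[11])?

1672

Msg: 0..8  start_time  (8B, 8-aligned); 8..10  lock  (2B, 2-aligned); 10..12  -- padding (2B); 12..16  pid  (4B, 4-aligned); sizeof = 16, alignof = 8
0..1  a  (1B, 1-aligned)
1..8  -- padding (7B)
8..16  d  (8B, 8-aligned)
16..24  h  (8B, 8-aligned)
24..40  f  (16B, 8-aligned)
40..144  g  (104B, 8-aligned)
144..146  b  (2B, 2-aligned)
146..148  -- padding (2B)
148..152  c  (4B, 4-aligned)
sizeof = 152, alignof = 8
array of 11: 11 × 152 = 1672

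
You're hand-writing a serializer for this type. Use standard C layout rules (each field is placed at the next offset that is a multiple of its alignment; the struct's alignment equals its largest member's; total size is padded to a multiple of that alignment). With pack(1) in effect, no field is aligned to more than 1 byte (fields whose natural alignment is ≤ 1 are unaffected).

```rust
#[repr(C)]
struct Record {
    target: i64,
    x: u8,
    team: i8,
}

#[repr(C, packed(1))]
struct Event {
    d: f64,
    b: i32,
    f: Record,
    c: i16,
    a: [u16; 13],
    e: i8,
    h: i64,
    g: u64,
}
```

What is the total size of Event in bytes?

73

Record: @0: target [8B, align 8] → 8; @8: x [1B, align 1] → 9; @9: team [1B, align 1] → 10; +6 tail pad (align 8); size 16, align 8
@0: d [8B, align 1] → 8
@8: b [4B, align 1] → 12
@12: f [16B, align 1] → 28
@28: c [2B, align 1] → 30
@30: a [26B, align 1] → 56
@56: e [1B, align 1] → 57
@57: h [8B, align 1] → 65
@65: g [8B, align 1] → 73
size 73, align 1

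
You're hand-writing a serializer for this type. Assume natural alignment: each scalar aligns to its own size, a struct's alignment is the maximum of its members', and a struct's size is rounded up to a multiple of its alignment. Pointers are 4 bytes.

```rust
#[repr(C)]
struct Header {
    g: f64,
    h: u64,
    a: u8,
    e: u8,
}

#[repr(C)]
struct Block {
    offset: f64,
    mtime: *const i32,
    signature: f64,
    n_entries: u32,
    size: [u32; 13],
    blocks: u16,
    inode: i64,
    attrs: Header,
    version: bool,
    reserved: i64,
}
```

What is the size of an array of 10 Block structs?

Header: g at 0 (size 8, align 8) → ends 8; h at 8 (size 8, align 8) → ends 16; a at 16 (size 1, align 1) → ends 17; e at 17 (size 1, align 1) → ends 18; tail pad 6 to reach multiple of 8; total 24 bytes, alignment 8
offset at 0 (size 8, align 8) → ends 8
mtime at 8 (size 4, align 4) → ends 12
pad 4 to align 8 for signature
signature at 16 (size 8, align 8) → ends 24
n_entries at 24 (size 4, align 4) → ends 28
size at 28 (size 52, align 4) → ends 80
blocks at 80 (size 2, align 2) → ends 82
pad 6 to align 8 for inode
inode at 88 (size 8, align 8) → ends 96
attrs at 96 (size 24, align 8) → ends 120
version at 120 (size 1, align 1) → ends 121
pad 7 to align 8 for reserved
reserved at 128 (size 8, align 8) → ends 136
total 136 bytes, alignment 8
array of 10: 10 × 136 = 1360

1360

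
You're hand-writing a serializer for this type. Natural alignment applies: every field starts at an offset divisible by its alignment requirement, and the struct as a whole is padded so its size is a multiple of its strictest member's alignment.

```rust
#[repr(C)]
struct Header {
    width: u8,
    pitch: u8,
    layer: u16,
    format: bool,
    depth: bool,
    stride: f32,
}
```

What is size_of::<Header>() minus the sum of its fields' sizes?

width at 0 (size 1, align 1) → ends 1
pitch at 1 (size 1, align 1) → ends 2
layer at 2 (size 2, align 2) → ends 4
format at 4 (size 1, align 1) → ends 5
depth at 5 (size 1, align 1) → ends 6
pad 2 to align 4 for stride
stride at 8 (size 4, align 4) → ends 12
total 12 bytes, alignment 4
data bytes 10, size 12 → padding 2

2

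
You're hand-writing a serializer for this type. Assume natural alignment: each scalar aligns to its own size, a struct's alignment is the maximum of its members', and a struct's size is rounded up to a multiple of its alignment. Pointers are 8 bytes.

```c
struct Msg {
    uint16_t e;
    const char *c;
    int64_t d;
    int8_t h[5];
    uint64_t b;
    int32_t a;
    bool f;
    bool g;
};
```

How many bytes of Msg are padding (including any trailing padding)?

@0: e [2B, align 2] → 2
+6 pad (align 8)
@8: c [8B, align 8] → 16
@16: d [8B, align 8] → 24
@24: h [5B, align 1] → 29
+3 pad (align 8)
@32: b [8B, align 8] → 40
@40: a [4B, align 4] → 44
@44: f [1B, align 1] → 45
@45: g [1B, align 1] → 46
+2 tail pad (align 8)
size 48, align 8
data bytes 37, size 48 → padding 11

11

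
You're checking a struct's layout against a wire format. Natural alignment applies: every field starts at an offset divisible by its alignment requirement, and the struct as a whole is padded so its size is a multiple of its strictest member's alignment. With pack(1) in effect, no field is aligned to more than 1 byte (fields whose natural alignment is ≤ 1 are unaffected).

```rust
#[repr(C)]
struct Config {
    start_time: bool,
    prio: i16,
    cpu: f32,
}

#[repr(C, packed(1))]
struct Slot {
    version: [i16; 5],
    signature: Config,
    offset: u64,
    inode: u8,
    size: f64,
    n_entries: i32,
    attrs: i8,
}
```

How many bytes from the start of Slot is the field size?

Config: @0: start_time [1B, align 1] → 1; +1 pad (align 2); @2: prio [2B, align 2] → 4; @4: cpu [4B, align 4] → 8; size 8, align 4
@0: version [10B, align 1] → 10
@10: signature [8B, align 1] → 18
@18: offset [8B, align 1] → 26
@26: inode [1B, align 1] → 27
@27: size [8B, align 1] → 35

27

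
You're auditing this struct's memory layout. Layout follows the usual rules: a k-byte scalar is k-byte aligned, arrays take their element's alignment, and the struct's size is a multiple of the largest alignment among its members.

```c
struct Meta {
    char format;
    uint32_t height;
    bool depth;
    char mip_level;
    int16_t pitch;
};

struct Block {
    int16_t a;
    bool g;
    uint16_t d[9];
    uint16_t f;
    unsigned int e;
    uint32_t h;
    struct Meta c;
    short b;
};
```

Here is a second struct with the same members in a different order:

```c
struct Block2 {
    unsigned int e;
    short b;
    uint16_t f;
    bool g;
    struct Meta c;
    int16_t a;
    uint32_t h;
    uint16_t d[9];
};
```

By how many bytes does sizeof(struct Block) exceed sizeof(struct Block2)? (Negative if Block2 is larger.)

-4

Meta: @0: format [1B, align 1] → 1; +3 pad (align 4); @4: height [4B, align 4] → 8; @8: depth [1B, align 1] → 9; @9: mip_level [1B, align 1] → 10; @10: pitch [2B, align 2] → 12; size 12, align 4
@0: a [2B, align 2] → 2
@2: g [1B, align 1] → 3
+1 pad (align 2)
@4: d [18B, align 2] → 22
@22: f [2B, align 2] → 24
@24: e [4B, align 4] → 28
@28: h [4B, align 4] → 32
@32: c [12B, align 4] → 44
@44: b [2B, align 2] → 46
+2 tail pad (align 4)
size 48, align 4
— Block2 —
@0: e [4B, align 4] → 4
@4: b [2B, align 2] → 6
@6: f [2B, align 2] → 8
@8: g [1B, align 1] → 9
+3 pad (align 4)
@12: c [12B, align 4] → 24
@24: a [2B, align 2] → 26
+2 pad (align 4)
@28: h [4B, align 4] → 32
@32: d [18B, align 2] → 50
+2 tail pad (align 4)
size 52, align 4
48 − 52 = -4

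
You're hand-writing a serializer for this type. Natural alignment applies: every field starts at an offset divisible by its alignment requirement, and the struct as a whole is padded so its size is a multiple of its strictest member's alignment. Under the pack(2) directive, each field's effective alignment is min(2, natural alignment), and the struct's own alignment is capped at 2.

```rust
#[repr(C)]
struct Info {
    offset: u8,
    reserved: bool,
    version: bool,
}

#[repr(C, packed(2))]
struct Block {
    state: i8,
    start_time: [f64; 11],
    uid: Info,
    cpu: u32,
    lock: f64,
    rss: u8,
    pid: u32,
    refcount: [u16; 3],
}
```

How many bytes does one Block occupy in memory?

Info: offset at 0 (size 1, align 1) → ends 1; reserved at 1 (size 1, align 1) → ends 2; version at 2 (size 1, align 1) → ends 3; total 3 bytes, alignment 1
state at 0 (size 1, align 1) → ends 1
pad 1 to align 2 for start_time
start_time at 2 (size 88, align 2) → ends 90
uid at 90 (size 3, align 1) → ends 93
pad 1 to align 2 for cpu
cpu at 94 (size 4, align 2) → ends 98
lock at 98 (size 8, align 2) → ends 106
rss at 106 (size 1, align 1) → ends 107
pad 1 to align 2 for pid
pid at 108 (size 4, align 2) → ends 112
refcount at 112 (size 6, align 2) → ends 118
total 118 bytes, alignment 2

118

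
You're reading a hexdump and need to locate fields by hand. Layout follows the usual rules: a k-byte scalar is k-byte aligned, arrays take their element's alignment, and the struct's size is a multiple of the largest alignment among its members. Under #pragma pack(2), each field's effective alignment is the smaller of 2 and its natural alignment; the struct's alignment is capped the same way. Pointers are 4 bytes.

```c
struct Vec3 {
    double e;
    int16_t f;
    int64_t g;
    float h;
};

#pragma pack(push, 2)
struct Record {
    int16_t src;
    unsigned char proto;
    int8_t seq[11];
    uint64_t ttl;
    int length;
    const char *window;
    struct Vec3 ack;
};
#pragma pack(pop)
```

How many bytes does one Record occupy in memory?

Vec3: 0..8  e  (8B, 8-aligned); 8..10  f  (2B, 2-aligned); 10..16  -- padding (6B); 16..24  g  (8B, 8-aligned); 24..28  h  (4B, 4-aligned); 28..32  -- tail padding (4B); sizeof = 32, alignof = 8
0..2  src  (2B, 2-aligned)
2..3  proto  (1B, 1-aligned)
3..14  seq  (11B, 1-aligned)
14..22  ttl  (8B, 2-aligned)
22..26  length  (4B, 2-aligned)
26..30  window  (4B, 2-aligned)
30..62  ack  (32B, 2-aligned)
sizeof = 62, alignof = 2

62 bytes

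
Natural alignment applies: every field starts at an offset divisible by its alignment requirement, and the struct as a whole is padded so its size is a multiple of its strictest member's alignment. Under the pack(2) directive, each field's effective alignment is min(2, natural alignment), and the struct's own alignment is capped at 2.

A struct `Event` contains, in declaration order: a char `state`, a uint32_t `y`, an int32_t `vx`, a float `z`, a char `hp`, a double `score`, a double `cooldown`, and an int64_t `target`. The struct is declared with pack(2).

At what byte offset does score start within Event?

@0: state [1B, align 1] → 1
+1 pad (align 2)
@2: y [4B, align 2] → 6
@6: vx [4B, align 2] → 10
@10: z [4B, align 2] → 14
@14: hp [1B, align 1] → 15
+1 pad (align 2)
@16: score [8B, align 2] → 24

16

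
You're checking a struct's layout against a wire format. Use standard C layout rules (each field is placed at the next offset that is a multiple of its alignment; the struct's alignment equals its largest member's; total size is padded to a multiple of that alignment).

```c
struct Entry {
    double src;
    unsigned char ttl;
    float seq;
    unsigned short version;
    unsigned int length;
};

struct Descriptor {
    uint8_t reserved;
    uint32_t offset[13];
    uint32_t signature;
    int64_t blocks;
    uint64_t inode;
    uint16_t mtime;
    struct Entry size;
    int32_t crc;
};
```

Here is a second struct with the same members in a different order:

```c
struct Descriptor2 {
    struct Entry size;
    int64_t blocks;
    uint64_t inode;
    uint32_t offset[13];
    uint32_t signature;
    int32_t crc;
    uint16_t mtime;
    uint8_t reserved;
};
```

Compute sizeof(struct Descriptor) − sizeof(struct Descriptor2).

Entry: 0..8  src  (8B, 8-aligned); 8..9  ttl  (1B, 1-aligned); 9..12  -- padding (3B); 12..16  seq  (4B, 4-aligned); 16..18  version  (2B, 2-aligned); 18..20  -- padding (2B); 20..24  length  (4B, 4-aligned); sizeof = 24, alignof = 8
0..1  reserved  (1B, 1-aligned)
1..4  -- padding (3B)
4..56  offset  (52B, 4-aligned)
56..60  signature  (4B, 4-aligned)
60..64  -- padding (4B)
64..72  blocks  (8B, 8-aligned)
72..80  inode  (8B, 8-aligned)
80..82  mtime  (2B, 2-aligned)
82..88  -- padding (6B)
88..112  size  (24B, 8-aligned)
112..116  crc  (4B, 4-aligned)
116..120  -- tail padding (4B)
sizeof = 120, alignof = 8
— Descriptor2 —
0..24  size  (24B, 8-aligned)
24..32  blocks  (8B, 8-aligned)
32..40  inode  (8B, 8-aligned)
40..92  offset  (52B, 4-aligned)
92..96  signature  (4B, 4-aligned)
96..100  crc  (4B, 4-aligned)
100..102  mtime  (2B, 2-aligned)
102..103  reserved  (1B, 1-aligned)
103..104  -- tail padding (1B)
sizeof = 104, alignof = 8
120 − 104 = 16

16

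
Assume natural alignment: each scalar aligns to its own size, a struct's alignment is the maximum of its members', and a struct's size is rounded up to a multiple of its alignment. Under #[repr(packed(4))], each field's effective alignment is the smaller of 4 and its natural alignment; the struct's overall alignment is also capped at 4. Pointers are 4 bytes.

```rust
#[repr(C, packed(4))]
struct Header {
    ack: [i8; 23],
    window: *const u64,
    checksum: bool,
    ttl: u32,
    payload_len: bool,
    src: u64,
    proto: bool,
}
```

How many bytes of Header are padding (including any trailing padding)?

0..23  ack  (23B, 1-aligned)
23..24  -- padding (1B)
24..28  window  (4B, 4-aligned)
28..29  checksum  (1B, 1-aligned)
29..32  -- padding (3B)
32..36  ttl  (4B, 4-aligned)
36..37  payload_len  (1B, 1-aligned)
37..40  -- padding (3B)
40..48  src  (8B, 4-aligned)
48..49  proto  (1B, 1-aligned)
49..52  -- tail padding (3B)
sizeof = 52, alignof = 4
data bytes 42, size 52 → padding 10

10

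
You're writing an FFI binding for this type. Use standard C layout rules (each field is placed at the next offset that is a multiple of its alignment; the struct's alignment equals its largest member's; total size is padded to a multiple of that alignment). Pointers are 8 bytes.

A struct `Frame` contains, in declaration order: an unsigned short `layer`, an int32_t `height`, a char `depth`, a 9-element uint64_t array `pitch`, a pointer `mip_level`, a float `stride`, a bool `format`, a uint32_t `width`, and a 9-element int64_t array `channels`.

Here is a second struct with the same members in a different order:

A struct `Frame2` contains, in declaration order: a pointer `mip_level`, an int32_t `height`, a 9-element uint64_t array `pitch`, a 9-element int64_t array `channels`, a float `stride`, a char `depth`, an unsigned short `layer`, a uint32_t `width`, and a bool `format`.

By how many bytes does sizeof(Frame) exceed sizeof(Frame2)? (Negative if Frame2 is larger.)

@0: layer [2B, align 2] → 2
+2 pad (align 4)
@4: height [4B, align 4] → 8
@8: depth [1B, align 1] → 9
+7 pad (align 8)
@16: pitch [72B, align 8] → 88
@88: mip_level [8B, align 8] → 96
@96: stride [4B, align 4] → 100
@100: format [1B, align 1] → 101
+3 pad (align 4)
@104: width [4B, align 4] → 108
+4 pad (align 8)
@112: channels [72B, align 8] → 184
size 184, align 8
— Frame2 —
@0: mip_level [8B, align 8] → 8
@8: height [4B, align 4] → 12
+4 pad (align 8)
@16: pitch [72B, align 8] → 88
@88: channels [72B, align 8] → 160
@160: stride [4B, align 4] → 164
@164: depth [1B, align 1] → 165
+1 pad (align 2)
@166: layer [2B, align 2] → 168
@168: width [4B, align 4] → 172
@172: format [1B, align 1] → 173
+3 tail pad (align 8)
size 176, align 8
184 − 176 = 8

8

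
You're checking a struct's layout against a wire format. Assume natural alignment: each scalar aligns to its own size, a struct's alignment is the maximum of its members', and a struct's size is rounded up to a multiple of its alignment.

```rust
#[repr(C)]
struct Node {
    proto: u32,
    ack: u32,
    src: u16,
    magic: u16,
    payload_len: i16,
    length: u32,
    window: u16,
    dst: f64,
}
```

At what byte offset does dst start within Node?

24

@0: proto [4B, align 4] → 4
@4: ack [4B, align 4] → 8
@8: src [2B, align 2] → 10
@10: magic [2B, align 2] → 12
@12: payload_len [2B, align 2] → 14
+2 pad (align 4)
@16: length [4B, align 4] → 20
@20: window [2B, align 2] → 22
+2 pad (align 8)
@24: dst [8B, align 8] → 32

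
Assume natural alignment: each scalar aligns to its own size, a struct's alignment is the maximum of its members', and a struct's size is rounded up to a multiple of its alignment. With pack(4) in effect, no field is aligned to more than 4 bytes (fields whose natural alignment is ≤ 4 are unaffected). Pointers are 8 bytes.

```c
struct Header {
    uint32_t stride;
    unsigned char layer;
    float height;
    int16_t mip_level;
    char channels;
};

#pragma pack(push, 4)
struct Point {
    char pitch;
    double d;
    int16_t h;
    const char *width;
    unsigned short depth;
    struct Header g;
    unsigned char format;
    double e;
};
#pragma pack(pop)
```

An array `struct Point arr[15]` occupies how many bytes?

Header: @0: stride [4B, align 4] → 4; @4: layer [1B, align 1] → 5; +3 pad (align 4); @8: height [4B, align 4] → 12; @12: mip_level [2B, align 2] → 14; @14: channels [1B, align 1] → 15; +1 tail pad (align 4); size 16, align 4
@0: pitch [1B, align 1] → 1
+3 pad (align 4)
@4: d [8B, align 4] → 12
@12: h [2B, align 2] → 14
+2 pad (align 4)
@16: width [8B, align 4] → 24
@24: depth [2B, align 2] → 26
+2 pad (align 4)
@28: g [16B, align 4] → 44
@44: format [1B, align 1] → 45
+3 pad (align 4)
@48: e [8B, align 4] → 56
size 56, align 4
array of 15: 15 × 56 = 840

840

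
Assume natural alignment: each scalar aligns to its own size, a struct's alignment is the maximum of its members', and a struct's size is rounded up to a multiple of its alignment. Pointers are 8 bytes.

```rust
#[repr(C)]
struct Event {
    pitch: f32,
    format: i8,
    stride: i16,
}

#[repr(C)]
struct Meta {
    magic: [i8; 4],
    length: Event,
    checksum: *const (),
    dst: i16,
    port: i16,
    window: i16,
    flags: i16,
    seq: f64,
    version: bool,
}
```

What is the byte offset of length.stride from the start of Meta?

Event: @0: pitch [4B, align 4] → 4; @4: format [1B, align 1] → 5; +1 pad (align 2); @6: stride [2B, align 2] → 8; size 8, align 4
@0: magic [4B, align 1] → 4
@4: length [8B, align 4] → 12
within Event: stride at 6
4 + 6 = 10

10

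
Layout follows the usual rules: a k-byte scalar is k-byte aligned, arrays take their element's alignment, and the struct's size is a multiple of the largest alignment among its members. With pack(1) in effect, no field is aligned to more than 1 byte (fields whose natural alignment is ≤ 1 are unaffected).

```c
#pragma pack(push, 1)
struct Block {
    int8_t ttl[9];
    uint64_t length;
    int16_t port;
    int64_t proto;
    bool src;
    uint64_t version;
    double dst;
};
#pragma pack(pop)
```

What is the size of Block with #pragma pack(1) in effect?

@0: ttl [9B, align 1] → 9
@9: length [8B, align 1] → 17
@17: port [2B, align 1] → 19
@19: proto [8B, align 1] → 27
@27: src [1B, align 1] → 28
@28: version [8B, align 1] → 36
@36: dst [8B, align 1] → 44
size 44, align 1

44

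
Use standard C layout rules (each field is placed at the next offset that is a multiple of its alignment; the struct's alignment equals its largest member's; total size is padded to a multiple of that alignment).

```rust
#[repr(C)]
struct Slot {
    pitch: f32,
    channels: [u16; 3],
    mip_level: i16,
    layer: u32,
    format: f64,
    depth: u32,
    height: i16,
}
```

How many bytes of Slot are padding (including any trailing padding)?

2

0..4  pitch  (4B, 4-aligned)
4..10  channels  (6B, 2-aligned)
10..12  mip_level  (2B, 2-aligned)
12..16  layer  (4B, 4-aligned)
16..24  format  (8B, 8-aligned)
24..28  depth  (4B, 4-aligned)
28..30  height  (2B, 2-aligned)
30..32  -- tail padding (2B)
sizeof = 32, alignof = 8
data bytes 30, size 32 → padding 2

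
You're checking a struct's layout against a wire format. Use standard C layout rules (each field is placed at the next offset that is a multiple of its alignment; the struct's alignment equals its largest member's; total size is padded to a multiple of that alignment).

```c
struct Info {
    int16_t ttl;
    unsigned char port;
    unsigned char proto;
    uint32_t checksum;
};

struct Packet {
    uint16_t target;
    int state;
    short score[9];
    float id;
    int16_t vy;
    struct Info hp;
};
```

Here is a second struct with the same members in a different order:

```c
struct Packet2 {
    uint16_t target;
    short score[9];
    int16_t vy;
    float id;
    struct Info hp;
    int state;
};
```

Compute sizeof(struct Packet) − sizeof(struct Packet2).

4

Info: @0: ttl [2B, align 2] → 2; @2: port [1B, align 1] → 3; @3: proto [1B, align 1] → 4; @4: checksum [4B, align 4] → 8; size 8, align 4
@0: target [2B, align 2] → 2
+2 pad (align 4)
@4: state [4B, align 4] → 8
@8: score [18B, align 2] → 26
+2 pad (align 4)
@28: id [4B, align 4] → 32
@32: vy [2B, align 2] → 34
+2 pad (align 4)
@36: hp [8B, align 4] → 44
size 44, align 4
— Packet2 —
@0: target [2B, align 2] → 2
@2: score [18B, align 2] → 20
@20: vy [2B, align 2] → 22
+2 pad (align 4)
@24: id [4B, align 4] → 28
@28: hp [8B, align 4] → 36
@36: state [4B, align 4] → 40
size 40, align 4
44 − 40 = 4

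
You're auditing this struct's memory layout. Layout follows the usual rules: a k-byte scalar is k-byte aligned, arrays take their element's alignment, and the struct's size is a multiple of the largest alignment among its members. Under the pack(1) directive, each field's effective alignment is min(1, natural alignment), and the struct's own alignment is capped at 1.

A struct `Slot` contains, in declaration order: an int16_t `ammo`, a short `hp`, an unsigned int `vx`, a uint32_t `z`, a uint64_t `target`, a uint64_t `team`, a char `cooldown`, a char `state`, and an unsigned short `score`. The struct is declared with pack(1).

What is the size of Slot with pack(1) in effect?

32

@0: ammo [2B, align 1] → 2
@2: hp [2B, align 1] → 4
@4: vx [4B, align 1] → 8
@8: z [4B, align 1] → 12
@12: target [8B, align 1] → 20
@20: team [8B, align 1] → 28
@28: cooldown [1B, align 1] → 29
@29: state [1B, align 1] → 30
@30: score [2B, align 1] → 32
size 32, align 1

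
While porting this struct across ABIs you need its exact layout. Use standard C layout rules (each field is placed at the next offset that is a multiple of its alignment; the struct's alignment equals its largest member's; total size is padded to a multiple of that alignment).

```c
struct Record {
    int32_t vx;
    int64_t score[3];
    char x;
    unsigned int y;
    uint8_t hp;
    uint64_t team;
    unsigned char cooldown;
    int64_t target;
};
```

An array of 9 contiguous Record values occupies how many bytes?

648

@0: vx [4B, align 4] → 4
+4 pad (align 8)
@8: score [24B, align 8] → 32
@32: x [1B, align 1] → 33
+3 pad (align 4)
@36: y [4B, align 4] → 40
@40: hp [1B, align 1] → 41
+7 pad (align 8)
@48: team [8B, align 8] → 56
@56: cooldown [1B, align 1] → 57
+7 pad (align 8)
@64: target [8B, align 8] → 72
size 72, align 8
array of 9: 9 × 72 = 648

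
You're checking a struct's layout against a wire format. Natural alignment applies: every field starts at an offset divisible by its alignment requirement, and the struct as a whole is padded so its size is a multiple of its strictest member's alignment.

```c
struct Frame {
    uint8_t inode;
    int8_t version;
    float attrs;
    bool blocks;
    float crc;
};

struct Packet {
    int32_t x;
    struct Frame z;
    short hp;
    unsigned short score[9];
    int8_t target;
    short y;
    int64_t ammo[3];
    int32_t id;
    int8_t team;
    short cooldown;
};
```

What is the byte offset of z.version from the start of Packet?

5

Frame: @0: inode [1B, align 1] → 1; @1: version [1B, align 1] → 2; +2 pad (align 4); @4: attrs [4B, align 4] → 8; @8: blocks [1B, align 1] → 9; +3 pad (align 4); @12: crc [4B, align 4] → 16; size 16, align 4
@0: x [4B, align 4] → 4
@4: z [16B, align 4] → 20
within Frame: version at 1
4 + 1 = 5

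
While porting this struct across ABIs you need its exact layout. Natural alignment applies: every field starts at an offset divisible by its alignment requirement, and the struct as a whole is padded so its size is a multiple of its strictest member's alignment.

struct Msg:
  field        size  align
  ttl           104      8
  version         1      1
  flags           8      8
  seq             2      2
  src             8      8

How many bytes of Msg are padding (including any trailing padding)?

13

ttl at 0 (size 104, align 8) → ends 104
version at 104 (size 1, align 1) → ends 105
pad 7 to align 8 for flags
flags at 112 (size 8, align 8) → ends 120
seq at 120 (size 2, align 2) → ends 122
pad 6 to align 8 for src
src at 128 (size 8, align 8) → ends 136
total 136 bytes, alignment 8
data bytes 123, size 136 → padding 13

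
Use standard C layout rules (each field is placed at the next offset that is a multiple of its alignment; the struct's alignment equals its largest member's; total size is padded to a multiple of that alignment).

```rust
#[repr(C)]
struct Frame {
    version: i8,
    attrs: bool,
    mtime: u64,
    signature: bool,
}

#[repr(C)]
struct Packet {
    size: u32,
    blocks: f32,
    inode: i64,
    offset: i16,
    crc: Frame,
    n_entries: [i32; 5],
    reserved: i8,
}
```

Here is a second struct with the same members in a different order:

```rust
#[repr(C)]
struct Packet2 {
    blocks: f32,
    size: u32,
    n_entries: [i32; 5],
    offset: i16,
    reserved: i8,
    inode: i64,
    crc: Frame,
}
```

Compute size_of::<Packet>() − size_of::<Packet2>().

Frame: 0..1  version  (1B, 1-aligned); 1..2  attrs  (1B, 1-aligned); 2..8  -- padding (6B); 8..16  mtime  (8B, 8-aligned); 16..17  signature  (1B, 1-aligned); 17..24  -- tail padding (7B); sizeof = 24, alignof = 8
0..4  size  (4B, 4-aligned)
4..8  blocks  (4B, 4-aligned)
8..16  inode  (8B, 8-aligned)
16..18  offset  (2B, 2-aligned)
18..24  -- padding (6B)
24..48  crc  (24B, 8-aligned)
48..68  n_entries  (20B, 4-aligned)
68..69  reserved  (1B, 1-aligned)
69..72  -- tail padding (3B)
sizeof = 72, alignof = 8
— Packet2 —
0..4  blocks  (4B, 4-aligned)
4..8  size  (4B, 4-aligned)
8..28  n_entries  (20B, 4-aligned)
28..30  offset  (2B, 2-aligned)
30..31  reserved  (1B, 1-aligned)
31..32  -- padding (1B)
32..40  inode  (8B, 8-aligned)
40..64  crc  (24B, 8-aligned)
sizeof = 64, alignof = 8
72 − 64 = 8

8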